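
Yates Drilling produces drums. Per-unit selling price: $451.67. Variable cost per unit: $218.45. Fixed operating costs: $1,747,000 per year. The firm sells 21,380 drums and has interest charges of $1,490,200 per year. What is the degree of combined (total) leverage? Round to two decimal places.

Total contribution margin = 21,380 × $233.22 = $4,986,243.60.
Subtracting fixed costs: EBIT = $4,986,243.60 − $1,747,000 = $3,239,243.60. Interest = $1,490,200.00, so EBIT − I = $1,749,043.60.
DCL = contribution ÷ (EBIT − I) = $4,986,243.60 ÷ $1,749,043.60 = 2.8508.

2.85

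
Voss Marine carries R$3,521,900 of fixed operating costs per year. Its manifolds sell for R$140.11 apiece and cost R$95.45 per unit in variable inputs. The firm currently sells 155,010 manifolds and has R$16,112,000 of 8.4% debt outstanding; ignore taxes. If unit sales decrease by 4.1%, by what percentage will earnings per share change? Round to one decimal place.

At 155,010 units, contribution = 155,010 × R$44.66 = R$6,922,746.60.
Operating income = contribution − fixed costs = R$6,922,746.60 − R$3,521,900 = R$3,400,846.60.
Interest = R$1,353,408.00, so EBIT − I = R$2,047,438.60.
Degree of combined leverage = contribution ÷ (EBIT − I) = R$6,922,746.60 ÷ R$2,047,438.60 = 3.3812.
%ΔEPS = DCL × %ΔSales = 3.3812 × -4.1% = -13.9%.

-13.9%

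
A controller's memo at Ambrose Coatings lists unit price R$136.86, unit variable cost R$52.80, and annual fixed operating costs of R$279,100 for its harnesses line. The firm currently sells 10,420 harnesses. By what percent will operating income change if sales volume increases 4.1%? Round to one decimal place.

+6.0%

At 10,420 units, contribution = 10,420 × R$84.06 = R$875,905.20.
EBIT = R$875,905.20 − R$279,100 = R$596,805.20.
DOL = contribution ÷ EBIT = R$875,905.20 ÷ R$596,805.20 = 1.4677.
%ΔEBIT = DOL × %ΔSales = 1.4677 × +4.1% = +6.0%.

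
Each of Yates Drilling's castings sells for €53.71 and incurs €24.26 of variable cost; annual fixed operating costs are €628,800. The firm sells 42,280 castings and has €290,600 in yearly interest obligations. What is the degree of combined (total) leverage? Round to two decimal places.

Total contribution margin = 42,280 × €29.45 = €1,245,146.00.
EBIT = €1,245,146.00 − €628,800 = €616,346.00. Interest = €290,600.00, so EBIT − I = €325,746.00.
Degree of total leverage = total CM / (EBIT − interest) = €1,245,146.00 / €325,746.00 = 3.8224.

3.82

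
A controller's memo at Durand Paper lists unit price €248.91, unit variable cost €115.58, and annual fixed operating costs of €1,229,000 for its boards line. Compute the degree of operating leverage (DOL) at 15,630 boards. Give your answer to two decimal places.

Contribution at this volume is 15,630 × €133.33 = €2,083,947.90.
EBIT = €2,083,947.90 − €1,229,000 = €854,947.90.
So DOL = total CM / EBIT = €2,083,947.90 / €854,947.90 = 2.4375.

2.44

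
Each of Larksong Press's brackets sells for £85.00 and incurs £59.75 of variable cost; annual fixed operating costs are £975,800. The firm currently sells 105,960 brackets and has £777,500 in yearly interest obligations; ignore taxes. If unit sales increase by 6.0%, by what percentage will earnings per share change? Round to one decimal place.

Total contribution margin = 105,960 × £25.25 = £2,675,490.00.
Operating income = contribution − fixed costs = £2,675,490.00 − £975,800 = £1,699,690.00.
Interest = £777,500.00, so EBIT − I = £922,190.00.
Degree of combined leverage = contribution ÷ (EBIT − I) = £2,675,490.00 ÷ £922,190.00 = 2.9012.
EPS therefore changes by 2.9012 × (+6.0%) = +17.4%.

+17.4%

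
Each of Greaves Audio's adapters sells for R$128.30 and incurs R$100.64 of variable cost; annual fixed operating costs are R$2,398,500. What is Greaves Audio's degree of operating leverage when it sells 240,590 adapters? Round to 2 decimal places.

At 240,590 units, contribution = 240,590 × R$27.66 = R$6,654,719.40.
Operating income = contribution − fixed costs = R$6,654,719.40 − R$2,398,500 = R$4,256,219.40.
Degree of operating leverage = R$6,654,719.40 / R$4,256,219.40 = 1.5635.

1.56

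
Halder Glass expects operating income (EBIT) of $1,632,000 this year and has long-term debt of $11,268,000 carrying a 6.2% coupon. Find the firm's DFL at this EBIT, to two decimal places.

Interest = $698,616.00.
Degree of financial leverage = EBIT / (EBIT − interest) = $1,632,000 / $933,384.00 = 1.7485.

1.75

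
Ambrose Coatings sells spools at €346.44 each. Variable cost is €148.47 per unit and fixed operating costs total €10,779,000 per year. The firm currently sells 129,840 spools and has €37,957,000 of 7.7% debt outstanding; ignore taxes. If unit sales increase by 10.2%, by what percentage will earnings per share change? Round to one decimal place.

Contribution at this volume is 129,840 × €197.97 = €25,704,424.80.
Subtracting fixed costs: EBIT = €25,704,424.80 − €10,779,000 = €14,925,424.80.
Interest = €2,922,689.00, so EBIT − I = €12,002,735.80.
DCL = total CM / (EBIT − I) = €25,704,424.80 / €12,002,735.80 = 2.1415.
%ΔEPS = DCL × %ΔSales = 2.1415 × +10.2% = +21.8%.

+21.8%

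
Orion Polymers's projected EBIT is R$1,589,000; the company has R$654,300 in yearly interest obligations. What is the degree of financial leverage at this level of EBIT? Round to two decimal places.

Annual interest charges come to R$654,300.00.
Degree of financial leverage = EBIT / (EBIT − interest) = R$1,589,000 / R$934,700.00 = 1.7000.

1.70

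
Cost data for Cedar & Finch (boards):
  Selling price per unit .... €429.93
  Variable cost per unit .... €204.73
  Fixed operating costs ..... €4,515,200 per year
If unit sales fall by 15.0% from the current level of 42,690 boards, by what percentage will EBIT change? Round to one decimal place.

-28.3%

At 42,690 units, contribution = 42,690 × €225.20 = €9,613,788.00.
Subtracting fixed costs: EBIT = €9,613,788.00 − €4,515,200 = €5,098,588.00.
So DOL = total CM / EBIT = €9,613,788.00 / €5,098,588.00 = 1.8856.
Operating income changes by 1.8856 × -15.0% = -28.3%.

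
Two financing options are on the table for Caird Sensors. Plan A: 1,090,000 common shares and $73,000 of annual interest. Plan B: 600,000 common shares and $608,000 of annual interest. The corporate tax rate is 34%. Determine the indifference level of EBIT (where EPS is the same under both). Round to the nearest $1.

At indifference, (EBIT − 73,000)(1 − t)/1,090,000 = (EBIT − 608,000)(1 − t)/600,000.
Cancelling (1 − t) and cross-multiplying: 600,000·(EBIT − 73,000) = 1,090,000·(EBIT − 608,000).
EBIT × (1,090,000 − 600,000) = 608,000 × 1,090,000 − 73,000 × 600,000 = 618,920,000,000, so EBIT = 618,920,000,000 ÷ 490,000 = 1,263,102.04.

$1,263,102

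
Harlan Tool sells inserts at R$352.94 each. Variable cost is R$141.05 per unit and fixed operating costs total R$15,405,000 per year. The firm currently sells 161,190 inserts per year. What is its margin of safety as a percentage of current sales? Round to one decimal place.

54.9%

Contribution margin per unit = R$352.94 − R$141.05 = R$211.89. Break-even units = R$15,405,000 ÷ R$211.89 = 72,702.82; break-even revenue = 72,702.82 × R$352.94 = R$25,659,732.41.
Actual sales revenue = 161,190 × R$352.94 = R$56,890,398.60.
Margin of safety = (R$56,890,398.60 − R$25,659,732.41) ÷ R$56,890,398.60 = 54.9%.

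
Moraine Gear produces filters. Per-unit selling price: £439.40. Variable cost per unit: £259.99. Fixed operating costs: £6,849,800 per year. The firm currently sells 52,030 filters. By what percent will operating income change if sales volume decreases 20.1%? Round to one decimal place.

Total contribution margin = 52,030 × £179.41 = £9,334,702.30.
Subtracting fixed costs: EBIT = £9,334,702.30 − £6,849,800 = £2,484,902.30.
So DOL = total CM / EBIT = £9,334,702.30 / £2,484,902.30 = 3.7566.
Operating income changes by 3.7566 × -20.1% = -75.5%.

-75.5%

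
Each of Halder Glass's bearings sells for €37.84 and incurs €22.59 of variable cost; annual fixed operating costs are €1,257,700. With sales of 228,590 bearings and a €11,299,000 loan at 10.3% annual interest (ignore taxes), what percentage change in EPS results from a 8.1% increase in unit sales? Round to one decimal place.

+26.5%

At 228,590 units, contribution = 228,590 × €15.25 = €3,485,997.50.
Subtracting fixed costs: EBIT = €3,485,997.50 − €1,257,700 = €2,228,297.50.
Interest = €1,163,797.00, so EBIT − I = €1,064,500.50.
Degree of combined leverage = contribution ÷ (EBIT − I) = €3,485,997.50 ÷ €1,064,500.50 = 3.2748.
EPS therefore changes by 3.2748 × (+8.1%) = +26.5%.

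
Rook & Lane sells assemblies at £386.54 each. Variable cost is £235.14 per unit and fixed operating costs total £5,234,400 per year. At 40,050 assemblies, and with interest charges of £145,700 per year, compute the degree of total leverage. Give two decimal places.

Contribution at this volume is 40,050 × £151.40 = £6,063,570.00.
Subtracting fixed costs: EBIT = £6,063,570.00 − £5,234,400 = £829,170.00. Interest = £145,700.00.
DOL = £6,063,570.00 ÷ £829,170.00 = 7.3128; DFL = £829,170.00 ÷ £683,470.00 = 1.2132.
DCL = DOL × DFL = 7.3128 × 1.2132 = 8.8719.

8.87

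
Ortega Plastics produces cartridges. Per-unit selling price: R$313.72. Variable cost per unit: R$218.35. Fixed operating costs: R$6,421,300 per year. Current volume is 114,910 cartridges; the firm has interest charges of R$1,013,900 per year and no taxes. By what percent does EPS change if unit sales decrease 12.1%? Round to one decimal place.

At 114,910 units, contribution = 114,910 × R$95.37 = R$10,958,966.70.
Operating income = contribution − fixed costs = R$10,958,966.70 − R$6,421,300 = R$4,537,666.70.
After interest of R$1,013,900.00, pre-tax earnings = R$3,523,766.70.
Degree of combined leverage = contribution ÷ (EBIT − I) = R$10,958,966.70 ÷ R$3,523,766.70 = 3.1100.
%ΔEPS = DCL × %ΔSales = 3.1100 × -12.1% = -37.6%.

-37.6%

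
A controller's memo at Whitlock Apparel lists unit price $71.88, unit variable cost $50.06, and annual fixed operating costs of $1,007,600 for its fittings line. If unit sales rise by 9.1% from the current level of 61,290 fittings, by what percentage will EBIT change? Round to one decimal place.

Contribution at this volume is 61,290 × $21.82 = $1,337,347.80.
EBIT = $1,337,347.80 − $1,007,600 = $329,747.80.
So DOL = total CM / EBIT = $1,337,347.80 / $329,747.80 = 4.0557.
So EBIT moves 4.0557 × (+9.1%) = +36.9%.

+36.9%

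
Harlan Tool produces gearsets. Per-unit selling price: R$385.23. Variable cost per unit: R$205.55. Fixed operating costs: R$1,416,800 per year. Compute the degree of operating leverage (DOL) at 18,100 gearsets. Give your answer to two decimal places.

1.77

Contribution at this volume is 18,100 × R$179.68 = R$3,252,208.00.
Operating income = contribution − fixed costs = R$3,252,208.00 − R$1,416,800 = R$1,835,408.00.
DOL = contribution ÷ EBIT = R$3,252,208.00 ÷ R$1,835,408.00 = 1.7719.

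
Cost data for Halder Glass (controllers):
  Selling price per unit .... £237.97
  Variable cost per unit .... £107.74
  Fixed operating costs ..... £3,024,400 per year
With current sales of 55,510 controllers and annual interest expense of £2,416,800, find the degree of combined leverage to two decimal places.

Contribution at this volume is 55,510 × £130.23 = £7,229,067.30.
EBIT = £7,229,067.30 − £3,024,400 = £4,204,667.30. Interest = £2,416,800.00.
DOL = £7,229,067.30 ÷ £4,204,667.30 = 1.7193; DFL = £4,204,667.30 ÷ £1,787,867.30 = 2.3518.
DCL = DOL × DFL = 1.7193 × 2.3518 = 4.0434.

4.04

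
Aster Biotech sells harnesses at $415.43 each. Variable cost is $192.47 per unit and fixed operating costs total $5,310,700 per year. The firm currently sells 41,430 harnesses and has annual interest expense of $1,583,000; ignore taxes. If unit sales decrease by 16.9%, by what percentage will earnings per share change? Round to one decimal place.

-66.6%

Contribution at this volume is 41,430 × $222.96 = $9,237,232.80.
EBIT = $9,237,232.80 − $5,310,700 = $3,926,532.80.
After interest of $1,583,000.00, pre-tax earnings = $2,343,532.80.
Degree of combined leverage = contribution ÷ (EBIT − I) = $9,237,232.80 ÷ $2,343,532.80 = 3.9416.
EPS therefore changes by 3.9416 × (-16.9%) = -66.6%.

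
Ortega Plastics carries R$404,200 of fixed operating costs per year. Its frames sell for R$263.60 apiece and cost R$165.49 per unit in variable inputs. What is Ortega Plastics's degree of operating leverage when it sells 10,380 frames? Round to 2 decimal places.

1.66

At 10,380 units, contribution = 10,380 × R$98.11 = R$1,018,381.80.
Subtracting fixed costs: EBIT = R$1,018,381.80 − R$404,200 = R$614,181.80.
Degree of operating leverage = R$1,018,381.80 / R$614,181.80 = 1.6581.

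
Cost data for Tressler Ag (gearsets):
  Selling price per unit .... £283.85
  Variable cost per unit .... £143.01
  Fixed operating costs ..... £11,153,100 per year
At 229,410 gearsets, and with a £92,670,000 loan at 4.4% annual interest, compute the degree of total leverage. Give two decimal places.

Contribution at this volume is 229,410 × £140.84 = £32,310,104.40.
EBIT = £32,310,104.40 − £11,153,100 = £21,157,004.40. Interest = £4,077,480.00.
DOL = £32,310,104.40 ÷ £21,157,004.40 = 1.5272; DFL = £21,157,004.40 ÷ £17,079,524.40 = 1.2387.
DCL = DOL × DFL = 1.5272 × 1.2387 = 1.8917.

1.89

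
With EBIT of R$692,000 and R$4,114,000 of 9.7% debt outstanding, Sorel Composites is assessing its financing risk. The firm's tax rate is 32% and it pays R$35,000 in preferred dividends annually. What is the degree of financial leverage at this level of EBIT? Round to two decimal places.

Interest = R$399,058.00.
Preferred dividends grossed up pre-tax: R$35,000 / (1 − 0.32) = R$51,470.59.
DFL = EBIT ÷ [EBIT − I − D_p/(1−t)] = R$692,000 ÷ [R$692,000 − R$399,058.00 − R$51,470.59] = R$692,000 ÷ R$241,471.41 = 2.8658.

2.87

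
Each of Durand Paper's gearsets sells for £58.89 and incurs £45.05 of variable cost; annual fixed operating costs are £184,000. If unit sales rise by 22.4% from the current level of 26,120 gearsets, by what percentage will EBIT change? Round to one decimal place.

+45.6%

At 26,120 units, contribution = 26,120 × £13.84 = £361,500.80.
Operating income = contribution − fixed costs = £361,500.80 − £184,000 = £177,500.80.
Degree of operating leverage = £361,500.80 / £177,500.80 = 2.0366.
%ΔEBIT = DOL × %ΔSales = 2.0366 × +22.4% = +45.6%.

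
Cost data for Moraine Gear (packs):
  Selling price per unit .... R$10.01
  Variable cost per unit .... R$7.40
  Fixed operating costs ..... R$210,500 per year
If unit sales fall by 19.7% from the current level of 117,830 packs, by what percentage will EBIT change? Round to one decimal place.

-62.4%

Contribution at this volume is 117,830 × R$2.61 = R$307,536.30.
EBIT = R$307,536.30 − R$210,500 = R$97,036.30.
DOL = contribution ÷ EBIT = R$307,536.30 ÷ R$97,036.30 = 3.1693.
So EBIT moves 3.1693 × (-19.7%) = -62.4%.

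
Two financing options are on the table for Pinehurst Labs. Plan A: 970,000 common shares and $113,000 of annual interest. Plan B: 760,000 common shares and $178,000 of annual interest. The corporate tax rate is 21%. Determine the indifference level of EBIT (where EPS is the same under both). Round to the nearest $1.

Set EPS_A = EPS_B: (EBIT − $113,000)(1 − 0.21) ÷ 970,000 = (EBIT − $178,000)(1 − 0.21) ÷ 760,000.
Cancelling (1 − t) and cross-multiplying: 760,000·(EBIT − 113,000) = 970,000·(EBIT − 178,000).
Solving, EBIT = (178,000·970,000 − 113,000·760,000) / (970,000 − 760,000) = 86,780,000,000 / 210,000 = 413,238.10.

$413,238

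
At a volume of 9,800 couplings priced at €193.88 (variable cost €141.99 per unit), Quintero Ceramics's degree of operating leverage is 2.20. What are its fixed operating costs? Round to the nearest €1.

Contribution at this volume is 9,800 × €51.89 = €508,522.00.
DOL = contribution / EBIT, so EBIT = €508,522.00 / 2.20 = €231,146.36.
And FC = contribution − EBIT = €508,522.00 − €231,146.36 = €277,376.

€277,376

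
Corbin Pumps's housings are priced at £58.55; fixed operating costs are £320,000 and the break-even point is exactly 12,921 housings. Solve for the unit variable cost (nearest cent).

At break-even, FC = Q × (P − VC), so P − VC = £320,000 ÷ 12,921 = £24.7659.
Hence VC = price − CM = £58.55 − £24.7659 = £33.78.

£33.78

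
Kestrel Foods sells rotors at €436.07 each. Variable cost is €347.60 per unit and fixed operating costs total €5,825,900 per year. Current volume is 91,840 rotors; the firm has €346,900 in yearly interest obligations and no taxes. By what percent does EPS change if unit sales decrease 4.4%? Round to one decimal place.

-18.3%

At 91,840 units, contribution = 91,840 × €88.47 = €8,125,084.80.
Operating income = contribution − fixed costs = €8,125,084.80 − €5,825,900 = €2,299,184.80.
After interest of €346,900.00, pre-tax earnings = €1,952,284.80.
DCL = total CM / (EBIT − I) = €8,125,084.80 / €1,952,284.80 = 4.1618.
%ΔEPS = DCL × %ΔSales = 4.1618 × -4.4% = -18.3%.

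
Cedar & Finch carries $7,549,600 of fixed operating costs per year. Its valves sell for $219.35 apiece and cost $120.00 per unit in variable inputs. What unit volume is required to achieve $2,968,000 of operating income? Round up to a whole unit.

Each unit contributes $219.35 − $120.00 = $99.35.
Need Q such that Q × $99.35 − $7,549,600 = $2,968,000, i.e. Q = $10,517,600 / $99.35 = 105,864.12 → 105,865.

105,865 valves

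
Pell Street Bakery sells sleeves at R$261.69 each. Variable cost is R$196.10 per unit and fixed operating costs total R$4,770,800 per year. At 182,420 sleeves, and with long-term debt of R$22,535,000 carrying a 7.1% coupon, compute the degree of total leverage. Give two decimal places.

Total contribution margin = 182,420 × R$65.59 = R$11,964,927.80.
Subtracting fixed costs: EBIT = R$11,964,927.80 − R$4,770,800 = R$7,194,127.80. Interest = R$1,599,985.00.
DOL = R$11,964,927.80 ÷ R$7,194,127.80 = 1.6632; DFL = R$7,194,127.80 ÷ R$5,594,142.80 = 1.2860.
Combined leverage = 1.6632 × 1.2860 = 2.1389.

2.14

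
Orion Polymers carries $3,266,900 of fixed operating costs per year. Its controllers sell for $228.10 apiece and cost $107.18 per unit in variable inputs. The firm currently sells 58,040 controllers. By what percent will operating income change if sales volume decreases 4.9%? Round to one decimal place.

-9.2%

At 58,040 units, contribution = 58,040 × $120.92 = $7,018,196.80.
Subtracting fixed costs: EBIT = $7,018,196.80 − $3,266,900 = $3,751,296.80.
DOL = contribution ÷ EBIT = $7,018,196.80 ÷ $3,751,296.80 = 1.8709.
Operating income changes by 1.8709 × -4.9% = -9.2%.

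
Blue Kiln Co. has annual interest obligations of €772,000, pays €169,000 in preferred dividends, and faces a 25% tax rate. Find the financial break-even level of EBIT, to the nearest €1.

€997,333

Grossing the preferred dividend up to pre-tax terms: €169,000 / (1 − 0.25) = €225,333.33.
EPS = 0 when EBIT covers interest plus the pre-tax preferred burden: €772,000 + €225,333.33 = €997,333.33.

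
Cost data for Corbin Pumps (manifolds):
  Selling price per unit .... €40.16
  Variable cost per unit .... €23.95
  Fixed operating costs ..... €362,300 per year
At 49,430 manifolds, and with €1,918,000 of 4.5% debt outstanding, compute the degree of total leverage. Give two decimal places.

2.27

At 49,430 units, contribution = 49,430 × €16.21 = €801,260.30.
Operating income = contribution − fixed costs = €801,260.30 − €362,300 = €438,960.30. Interest = €86,310.00, so EBIT − I = €352,650.30.
DCL = contribution ÷ (EBIT − I) = €801,260.30 ÷ €352,650.30 = 2.2721.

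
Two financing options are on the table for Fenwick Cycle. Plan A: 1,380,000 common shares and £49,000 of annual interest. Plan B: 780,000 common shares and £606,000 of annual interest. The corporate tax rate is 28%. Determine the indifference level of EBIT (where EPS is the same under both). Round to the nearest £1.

Set EPS_A = EPS_B: (EBIT − £49,000)(1 − 0.28) ÷ 1,380,000 = (EBIT − £606,000)(1 − 0.28) ÷ 780,000.
The (1 − t) factor cancels: (EBIT − 49,000) × 780,000 = (EBIT − 606,000) × 1,380,000.
Solving, EBIT = (606,000·1,380,000 − 49,000·780,000) / (1,380,000 − 780,000) = 798,060,000,000 / 600,000 = 1,330,100.00.

£1,330,100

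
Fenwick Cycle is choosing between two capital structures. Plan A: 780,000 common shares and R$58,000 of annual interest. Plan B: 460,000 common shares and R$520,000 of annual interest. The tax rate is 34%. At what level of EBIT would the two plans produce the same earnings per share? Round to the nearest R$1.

R$1,184,125

At indifference, (EBIT − 58,000)(1 − t)/780,000 = (EBIT − 520,000)(1 − t)/460,000.
The (1 − t) factor cancels: (EBIT − 58,000) × 460,000 = (EBIT − 520,000) × 780,000.
EBIT × (780,000 − 460,000) = 520,000 × 780,000 − 58,000 × 460,000 = 378,920,000,000, so EBIT = 378,920,000,000 ÷ 320,000 = 1,184,125.00.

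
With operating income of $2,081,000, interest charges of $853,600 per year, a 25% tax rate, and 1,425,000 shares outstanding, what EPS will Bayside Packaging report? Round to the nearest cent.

Pre-tax income = $2,081,000 − $853,600.00 = $1,227,400.00.
After tax at 25%: net income = $1,227,400.00 × 0.75 = $920,550.00.
EPS = $920,550.00 ÷ 1,425,000 = $0.65.

$0.65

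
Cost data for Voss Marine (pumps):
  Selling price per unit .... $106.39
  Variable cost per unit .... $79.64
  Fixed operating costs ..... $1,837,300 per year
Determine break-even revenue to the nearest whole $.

$7,307,303

CM per unit = $106.39 − $79.64 = $26.75; CM ratio = $26.75 / $106.39 = 0.2514.
Break-even revenue = fixed costs × price ÷ CM = $1,837,300 × $106.39 ÷ $26.75 = $7,307,303.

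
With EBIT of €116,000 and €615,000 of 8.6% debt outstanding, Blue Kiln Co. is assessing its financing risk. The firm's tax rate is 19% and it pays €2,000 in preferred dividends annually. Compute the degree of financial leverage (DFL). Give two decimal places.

Interest = €52,890.00.
Preferred dividends grossed up pre-tax: €2,000 / (1 − 0.19) = €2,469.14.
DFL = EBIT ÷ [EBIT − I − D_p/(1−t)] = €116,000 ÷ [€116,000 − €52,890.00 − €2,469.14] = €116,000 ÷ €60,640.86 = 1.9129.

1.91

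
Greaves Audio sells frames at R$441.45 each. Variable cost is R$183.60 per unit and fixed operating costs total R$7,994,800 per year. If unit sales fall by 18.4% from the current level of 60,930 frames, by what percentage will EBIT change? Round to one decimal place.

-37.5%

At 60,930 units, contribution = 60,930 × R$257.85 = R$15,710,800.50.
EBIT = R$15,710,800.50 − R$7,994,800 = R$7,716,000.50.
So DOL = total CM / EBIT = R$15,710,800.50 / R$7,716,000.50 = 2.0361.
Operating income changes by 2.0361 × -18.4% = -37.5%.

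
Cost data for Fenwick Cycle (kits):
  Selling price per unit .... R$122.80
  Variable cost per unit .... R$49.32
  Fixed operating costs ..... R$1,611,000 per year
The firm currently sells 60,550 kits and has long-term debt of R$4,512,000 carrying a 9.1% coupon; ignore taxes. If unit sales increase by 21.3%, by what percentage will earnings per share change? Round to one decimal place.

+39.0%

Contribution at this volume is 60,550 × R$73.48 = R$4,449,214.00.
Operating income = contribution − fixed costs = R$4,449,214.00 − R$1,611,000 = R$2,838,214.00.
Interest = R$410,592.00, so EBIT − I = R$2,427,622.00.
Degree of combined leverage = contribution ÷ (EBIT − I) = R$4,449,214.00 ÷ R$2,427,622.00 = 1.8327.
EPS therefore changes by 1.8327 × (+21.3%) = +39.0%.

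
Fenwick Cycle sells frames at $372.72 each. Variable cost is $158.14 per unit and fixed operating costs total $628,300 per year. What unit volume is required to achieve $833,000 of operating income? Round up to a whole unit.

6,811 frames

Contribution margin per unit = $372.72 − $158.14 = $214.58.
Required volume = (fixed costs + target profit) ÷ CM = ($628,300 + $833,000) ÷ $214.58 = 6,810.05, so 6,811 frames.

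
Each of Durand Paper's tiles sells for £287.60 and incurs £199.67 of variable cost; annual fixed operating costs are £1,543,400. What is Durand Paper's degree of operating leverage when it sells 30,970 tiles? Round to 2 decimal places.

2.31

At 30,970 units, contribution = 30,970 × £87.93 = £2,723,192.10.
EBIT = £2,723,192.10 − £1,543,400 = £1,179,792.10.
Degree of operating leverage = £2,723,192.10 / £1,179,792.10 = 2.3082.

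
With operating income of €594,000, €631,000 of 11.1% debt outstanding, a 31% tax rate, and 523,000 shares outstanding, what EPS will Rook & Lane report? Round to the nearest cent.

€0.69

Interest = €70,041.00, so EBT = €594,000 − €70,041.00 = €523,959.00.
Net income = €523,959.00 × (1 − 0.31) = €361,531.71.
EPS = €361,531.71 ÷ 523,000 = €0.69.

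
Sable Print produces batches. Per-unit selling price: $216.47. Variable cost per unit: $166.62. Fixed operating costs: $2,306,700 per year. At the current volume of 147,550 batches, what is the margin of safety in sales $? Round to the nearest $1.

$21,923,471

Unit CM = price − variable cost = $216.47 − $166.62 = $49.85. Break-even units = $2,306,700 ÷ $49.85 = 46,272.82; break-even revenue = 46,272.82 × $216.47 = $10,016,677.01.
Current sales = 147,550 × $216.47 = $31,940,148.50.
Margin of safety = $31,940,148.50 − $10,016,677.01 = $21,923,471.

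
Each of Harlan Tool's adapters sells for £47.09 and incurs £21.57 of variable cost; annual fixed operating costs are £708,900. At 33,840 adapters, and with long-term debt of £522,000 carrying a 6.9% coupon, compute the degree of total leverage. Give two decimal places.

7.28

Contribution at this volume is 33,840 × £25.52 = £863,596.80.
EBIT = £863,596.80 − £708,900 = £154,696.80. Interest = £36,018.00, so EBIT − I = £118,678.80.
DCL = contribution ÷ (EBIT − I) = £863,596.80 ÷ £118,678.80 = 7.2768.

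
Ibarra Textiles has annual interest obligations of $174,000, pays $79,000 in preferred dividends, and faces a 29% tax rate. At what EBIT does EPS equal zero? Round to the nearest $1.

$285,268

Preferred dividends are paid after tax, so their pre-tax equivalent is $79,000 ÷ (1 − 0.29) = $111,267.61.
EPS = 0 when EBIT covers interest plus the pre-tax preferred burden: $174,000 + $111,267.61 = $285,267.61.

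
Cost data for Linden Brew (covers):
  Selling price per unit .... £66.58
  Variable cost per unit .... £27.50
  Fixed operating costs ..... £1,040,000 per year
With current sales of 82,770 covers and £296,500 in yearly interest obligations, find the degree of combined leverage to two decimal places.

Total contribution margin = 82,770 × £39.08 = £3,234,651.60.
Subtracting fixed costs: EBIT = £3,234,651.60 − £1,040,000 = £2,194,651.60. Interest = £296,500.00.
DOL = £3,234,651.60 ÷ £2,194,651.60 = 1.4739; DFL = £2,194,651.60 ÷ £1,898,151.60 = 1.1562.
DCL = DOL × DFL = 1.4739 × 1.1562 = 1.7041.

1.70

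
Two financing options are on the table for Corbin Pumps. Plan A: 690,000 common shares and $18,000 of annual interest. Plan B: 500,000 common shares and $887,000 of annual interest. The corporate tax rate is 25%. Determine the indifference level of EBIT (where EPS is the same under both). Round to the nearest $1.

$3,173,842

Set EPS_A = EPS_B: (EBIT − $18,000)(1 − 0.25) ÷ 690,000 = (EBIT − $887,000)(1 − 0.25) ÷ 500,000.
Cancelling (1 − t) and cross-multiplying: 500,000·(EBIT − 18,000) = 690,000·(EBIT − 887,000).
EBIT × (690,000 − 500,000) = 887,000 × 690,000 − 18,000 × 500,000 = 603,030,000,000, so EBIT = 603,030,000,000 ÷ 190,000 = 3,173,842.11.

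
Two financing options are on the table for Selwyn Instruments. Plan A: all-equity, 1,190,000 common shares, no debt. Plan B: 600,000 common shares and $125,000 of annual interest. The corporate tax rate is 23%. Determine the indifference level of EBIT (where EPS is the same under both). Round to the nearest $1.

Set EPS_A = EPS_B: (EBIT − $0)(1 − 0.23) ÷ 1,190,000 = (EBIT − $125,000)(1 − 0.23) ÷ 600,000.
Cancelling (1 − t) and cross-multiplying: 600,000·(EBIT − 0) = 1,190,000·(EBIT − 125,000).
Solving, EBIT = (125,000·1,190,000 − 0·600,000) / (1,190,000 − 600,000) = 148,750,000,000 / 590,000 = 252,118.64.

$252,119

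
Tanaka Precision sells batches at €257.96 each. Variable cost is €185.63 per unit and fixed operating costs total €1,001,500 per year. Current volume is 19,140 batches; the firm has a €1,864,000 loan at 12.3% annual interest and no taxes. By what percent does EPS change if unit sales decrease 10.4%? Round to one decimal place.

-93.7%

Contribution at this volume is 19,140 × €72.33 = €1,384,396.20.
Operating income = contribution − fixed costs = €1,384,396.20 − €1,001,500 = €382,896.20.
After interest of €229,272.00, pre-tax earnings = €153,624.20.
DCL = total CM / (EBIT − I) = €1,384,396.20 / €153,624.20 = 9.0116.
EPS therefore changes by 9.0116 × (-10.4%) = -93.7%.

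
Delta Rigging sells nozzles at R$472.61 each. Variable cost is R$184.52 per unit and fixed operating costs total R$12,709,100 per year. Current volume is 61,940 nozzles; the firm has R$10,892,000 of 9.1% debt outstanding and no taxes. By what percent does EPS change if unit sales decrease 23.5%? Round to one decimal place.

Contribution at this volume is 61,940 × R$288.09 = R$17,844,294.60.
EBIT = R$17,844,294.60 − R$12,709,100 = R$5,135,194.60.
Interest = R$991,172.00, so EBIT − I = R$4,144,022.60.
DCL = total CM / (EBIT − I) = R$17,844,294.60 / R$4,144,022.60 = 4.3060.
EPS therefore changes by 4.3060 × (-23.5%) = -101.2%.

-101.2%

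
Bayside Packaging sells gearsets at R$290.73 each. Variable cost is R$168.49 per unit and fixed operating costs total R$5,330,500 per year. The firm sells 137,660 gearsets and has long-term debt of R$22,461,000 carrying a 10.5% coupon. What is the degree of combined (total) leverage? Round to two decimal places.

Contribution at this volume is 137,660 × R$122.24 = R$16,827,558.40.
Operating income = contribution − fixed costs = R$16,827,558.40 − R$5,330,500 = R$11,497,058.40. Interest = R$2,358,405.00, so EBIT − I = R$9,138,653.40.
Degree of total leverage = total CM / (EBIT − interest) = R$16,827,558.40 / R$9,138,653.40 = 1.8414.

1.84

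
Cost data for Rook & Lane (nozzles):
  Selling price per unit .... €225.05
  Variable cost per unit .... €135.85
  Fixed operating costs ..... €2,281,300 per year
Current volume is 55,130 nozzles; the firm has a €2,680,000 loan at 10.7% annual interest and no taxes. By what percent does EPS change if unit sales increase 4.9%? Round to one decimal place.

Contribution at this volume is 55,130 × €89.20 = €4,917,596.00.
Subtracting fixed costs: EBIT = €4,917,596.00 − €2,281,300 = €2,636,296.00.
After interest of €286,760.00, pre-tax earnings = €2,349,536.00.
DCL = total CM / (EBIT − I) = €4,917,596.00 / €2,349,536.00 = 2.0930.
EPS therefore changes by 2.0930 × (+4.9%) = +10.3%.

+10.3%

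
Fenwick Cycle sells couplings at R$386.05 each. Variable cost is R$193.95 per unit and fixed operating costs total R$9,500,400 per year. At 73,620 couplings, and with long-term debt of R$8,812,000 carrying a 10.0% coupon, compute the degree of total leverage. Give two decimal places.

3.76

Total contribution margin = 73,620 × R$192.10 = R$14,142,402.00.
EBIT = R$14,142,402.00 − R$9,500,400 = R$4,642,002.00. Interest = R$881,200.00.
DOL = R$14,142,402.00 ÷ R$4,642,002.00 = 3.0466; DFL = R$4,642,002.00 ÷ R$3,760,802.00 = 1.2343.
Combined leverage = 3.0466 × 1.2343 = 3.7604.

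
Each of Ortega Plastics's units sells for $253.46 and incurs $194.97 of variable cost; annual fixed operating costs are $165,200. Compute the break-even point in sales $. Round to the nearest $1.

$715,876

CM per unit = $253.46 − $194.97 = $58.49; CM ratio = $58.49 / $253.46 = 0.2308.
Break-even revenue = fixed costs × price ÷ CM = $165,200 × $253.46 ÷ $58.49 = $715,876.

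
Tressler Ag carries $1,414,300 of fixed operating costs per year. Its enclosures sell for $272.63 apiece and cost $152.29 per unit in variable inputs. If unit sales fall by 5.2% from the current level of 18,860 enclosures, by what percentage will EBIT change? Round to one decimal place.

Total contribution margin = 18,860 × $120.34 = $2,269,612.40.
EBIT = $2,269,612.40 − $1,414,300 = $855,312.40.
DOL = contribution ÷ EBIT = $2,269,612.40 ÷ $855,312.40 = 2.6535.
Operating income changes by 2.6535 × -5.2% = -13.8%.

-13.8%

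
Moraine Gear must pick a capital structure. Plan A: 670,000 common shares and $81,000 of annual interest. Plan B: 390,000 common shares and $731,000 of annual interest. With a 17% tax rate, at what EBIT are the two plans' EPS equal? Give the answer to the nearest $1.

At indifference, (EBIT − 81,000)(1 − t)/670,000 = (EBIT − 731,000)(1 − t)/390,000.
Cancelling (1 − t) and cross-multiplying: 390,000·(EBIT − 81,000) = 670,000·(EBIT − 731,000).
Solving, EBIT = (731,000·670,000 − 81,000·390,000) / (670,000 − 390,000) = 458,180,000,000 / 280,000 = 1,636,357.14.

$1,636,357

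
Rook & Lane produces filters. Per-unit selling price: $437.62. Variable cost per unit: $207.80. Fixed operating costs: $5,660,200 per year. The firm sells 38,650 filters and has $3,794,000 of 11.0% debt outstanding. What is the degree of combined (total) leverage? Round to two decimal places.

3.17

At 38,650 units, contribution = 38,650 × $229.82 = $8,882,543.00.
EBIT = $8,882,543.00 − $5,660,200 = $3,222,343.00. Interest = $417,340.00, so EBIT − I = $2,805,003.00.
DCL = contribution ÷ (EBIT − I) = $8,882,543.00 ÷ $2,805,003.00 = 3.1667.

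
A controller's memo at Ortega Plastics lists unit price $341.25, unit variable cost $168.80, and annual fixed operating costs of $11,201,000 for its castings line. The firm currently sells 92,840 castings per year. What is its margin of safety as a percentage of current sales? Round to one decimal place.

30.0%

Contribution margin per unit = $341.25 − $168.80 = $172.45. Break-even units = $11,201,000 ÷ $172.45 = 64,952.16; break-even revenue = 64,952.16 × $341.25 = $22,164,924.62.
Actual sales revenue = 92,840 × $341.25 = $31,681,650.00.
Margin of safety = ($31,681,650.00 − $22,164,924.62) ÷ $31,681,650.00 = 30.0%.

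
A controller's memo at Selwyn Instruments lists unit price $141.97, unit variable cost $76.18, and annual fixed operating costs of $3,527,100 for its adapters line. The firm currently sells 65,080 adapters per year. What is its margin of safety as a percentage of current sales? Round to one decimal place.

Contribution margin per unit = $141.97 − $76.18 = $65.79. Break-even units = $3,527,100 ÷ $65.79 = 53,611.49; break-even revenue = 53,611.49 × $141.97 = $7,611,223.39.
Current sales = 65,080 × $141.97 = $9,239,407.60.
Margin of safety = ($9,239,407.60 − $7,611,223.39) ÷ $9,239,407.60 = 17.6%.

17.6%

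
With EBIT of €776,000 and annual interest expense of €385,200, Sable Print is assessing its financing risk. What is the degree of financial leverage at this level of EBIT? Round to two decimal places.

Interest = €385,200.00.
DFL = EBIT ÷ (EBIT − I) = €776,000 ÷ (€776,000 − €385,200.00) = €776,000 ÷ €390,800.00 = 1.9857.

1.99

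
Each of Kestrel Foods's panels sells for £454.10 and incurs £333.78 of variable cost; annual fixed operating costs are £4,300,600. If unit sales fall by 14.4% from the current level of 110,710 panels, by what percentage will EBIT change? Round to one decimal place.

-21.3%

Contribution at this volume is 110,710 × £120.32 = £13,320,627.20.
Subtracting fixed costs: EBIT = £13,320,627.20 − £4,300,600 = £9,020,027.20.
So DOL = total CM / EBIT = £13,320,627.20 / £9,020,027.20 = 1.4768.
Operating income changes by 1.4768 × -14.4% = -21.3%.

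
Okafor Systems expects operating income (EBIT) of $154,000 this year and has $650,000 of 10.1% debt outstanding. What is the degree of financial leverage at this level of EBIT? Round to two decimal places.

Interest = $65,650.00.
DFL = EBIT ÷ (EBIT − I) = $154,000 ÷ ($154,000 − $65,650.00) = $154,000 ÷ $88,350.00 = 1.7431.

1.74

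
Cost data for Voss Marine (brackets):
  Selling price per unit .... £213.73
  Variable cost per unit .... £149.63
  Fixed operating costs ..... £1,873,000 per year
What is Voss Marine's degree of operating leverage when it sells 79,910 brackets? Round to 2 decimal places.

Total contribution margin = 79,910 × £64.10 = £5,122,231.00.
EBIT = £5,122,231.00 − £1,873,000 = £3,249,231.00.
Degree of operating leverage = £5,122,231.00 / £3,249,231.00 = 1.5764.

1.58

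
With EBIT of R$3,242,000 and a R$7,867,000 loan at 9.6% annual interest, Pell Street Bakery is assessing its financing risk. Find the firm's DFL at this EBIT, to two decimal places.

1.30

Interest = R$755,232.00.
Degree of financial leverage = EBIT / (EBIT − interest) = R$3,242,000 / R$2,486,768.00 = 1.3037.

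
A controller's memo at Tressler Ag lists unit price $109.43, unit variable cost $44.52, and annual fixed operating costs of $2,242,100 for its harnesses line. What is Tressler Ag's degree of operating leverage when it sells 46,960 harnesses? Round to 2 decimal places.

3.78

Contribution at this volume is 46,960 × $64.91 = $3,048,173.60.
Subtracting fixed costs: EBIT = $3,048,173.60 − $2,242,100 = $806,073.60.
So DOL = total CM / EBIT = $3,048,173.60 / $806,073.60 = 3.7815.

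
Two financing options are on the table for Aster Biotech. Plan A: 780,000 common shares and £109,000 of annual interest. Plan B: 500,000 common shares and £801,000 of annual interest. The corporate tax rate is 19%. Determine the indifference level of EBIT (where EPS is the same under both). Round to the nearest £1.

£2,036,714

Set EPS_A = EPS_B: (EBIT − £109,000)(1 − 0.19) ÷ 780,000 = (EBIT − £801,000)(1 − 0.19) ÷ 500,000.
The (1 − t) factor cancels: (EBIT − 109,000) × 500,000 = (EBIT − 801,000) × 780,000.
Solving, EBIT = (801,000·780,000 − 109,000·500,000) / (780,000 − 500,000) = 570,280,000,000 / 280,000 = 2,036,714.29.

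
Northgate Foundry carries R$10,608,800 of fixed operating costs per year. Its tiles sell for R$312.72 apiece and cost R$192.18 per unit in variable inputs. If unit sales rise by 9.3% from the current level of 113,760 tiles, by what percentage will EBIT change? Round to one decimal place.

+41.1%

At 113,760 units, contribution = 113,760 × R$120.54 = R$13,712,630.40.
Subtracting fixed costs: EBIT = R$13,712,630.40 − R$10,608,800 = R$3,103,830.40.
DOL = contribution ÷ EBIT = R$13,712,630.40 ÷ R$3,103,830.40 = 4.4180.
%ΔEBIT = DOL × %ΔSales = 4.4180 × +9.3% = +41.1%.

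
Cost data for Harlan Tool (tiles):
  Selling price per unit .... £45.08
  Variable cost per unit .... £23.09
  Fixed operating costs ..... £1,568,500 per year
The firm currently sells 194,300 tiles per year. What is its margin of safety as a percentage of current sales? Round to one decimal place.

63.3%

Contribution margin per unit = £45.08 − £23.09 = £21.99. Break-even units = £1,568,500 ÷ £21.99 = 71,327.88; break-even revenue = 71,327.88 × £45.08 = £3,215,460.66.
Current sales = 194,300 × £45.08 = £8,759,044.00.
Margin of safety = (£8,759,044.00 − £3,215,460.66) ÷ £8,759,044.00 = 63.3%.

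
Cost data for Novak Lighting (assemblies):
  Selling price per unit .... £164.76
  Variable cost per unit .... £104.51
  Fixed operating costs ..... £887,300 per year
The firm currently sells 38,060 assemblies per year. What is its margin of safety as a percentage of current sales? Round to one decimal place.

61.3%

Contribution margin per unit = £164.76 − £104.51 = £60.25. Break-even units = £887,300 ÷ £60.25 = 14,726.97; break-even revenue = 14,726.97 × £164.76 = £2,426,415.73.
Actual sales revenue = 38,060 × £164.76 = £6,270,765.60.
Margin of safety = (£6,270,765.60 − £2,426,415.73) ÷ £6,270,765.60 = 61.3%.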